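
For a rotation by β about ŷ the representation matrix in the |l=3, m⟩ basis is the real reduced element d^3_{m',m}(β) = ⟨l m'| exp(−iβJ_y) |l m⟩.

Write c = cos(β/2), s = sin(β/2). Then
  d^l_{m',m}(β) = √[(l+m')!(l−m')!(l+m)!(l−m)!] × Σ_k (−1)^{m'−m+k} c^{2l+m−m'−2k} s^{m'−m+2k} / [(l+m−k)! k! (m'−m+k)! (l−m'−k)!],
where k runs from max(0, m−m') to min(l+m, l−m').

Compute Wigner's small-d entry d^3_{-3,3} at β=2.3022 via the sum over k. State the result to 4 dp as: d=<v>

d=0.5800

d^3_{-3,3}(β=2.3022) via Wigner's sum:
Half-angle: c=0.407483, s=0.913213. N=√(1·720·720·1)=720.000000
The bounds max(0,m−m')=6 and min(l+m,l−m')=6 give 1 term
  k=6: (−1)^0·720.0000/(720)·0.4075^0·0.9132^6 = +0.580005
d^3_{-3,3}(2.3022) = +0.580005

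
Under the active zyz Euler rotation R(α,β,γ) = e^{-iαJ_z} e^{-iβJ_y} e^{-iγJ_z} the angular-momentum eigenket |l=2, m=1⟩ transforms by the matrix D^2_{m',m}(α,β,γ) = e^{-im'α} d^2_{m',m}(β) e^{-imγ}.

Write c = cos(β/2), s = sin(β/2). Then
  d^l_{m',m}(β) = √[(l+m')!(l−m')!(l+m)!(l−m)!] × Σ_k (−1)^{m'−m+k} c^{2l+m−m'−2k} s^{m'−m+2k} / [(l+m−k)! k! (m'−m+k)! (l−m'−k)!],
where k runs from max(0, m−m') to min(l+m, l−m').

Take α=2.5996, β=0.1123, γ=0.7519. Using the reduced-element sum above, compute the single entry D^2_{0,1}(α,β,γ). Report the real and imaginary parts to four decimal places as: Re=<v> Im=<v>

Re=0.0996 Im=-0.0932

First d^2_{0,1}(β=0.1123), then the phase factors e^{-i(0)α} and e^{-i(1)γ}:
c=cos(0.1123/2)=0.998424, s=sin(0.1123/2)=0.056120; N=√[2·2·6·1]=4.898979
k∈{1,2} keeps every argument non-negative
  k=1: (−1)^0·4.8990/(2)·0.9984^3·0.0561^1 = +0.136818
  k=2: (−1)^1·4.8990/(2)·0.9984^1·0.0561^3 = -0.000432
d^2_{0,1}(0.1123) = +0.136818 -0.000432 = +0.136385
D = (+1.000000+0.000000i)·(+0.136385)·(+0.730392-0.683028i) = +0.099615-0.093155i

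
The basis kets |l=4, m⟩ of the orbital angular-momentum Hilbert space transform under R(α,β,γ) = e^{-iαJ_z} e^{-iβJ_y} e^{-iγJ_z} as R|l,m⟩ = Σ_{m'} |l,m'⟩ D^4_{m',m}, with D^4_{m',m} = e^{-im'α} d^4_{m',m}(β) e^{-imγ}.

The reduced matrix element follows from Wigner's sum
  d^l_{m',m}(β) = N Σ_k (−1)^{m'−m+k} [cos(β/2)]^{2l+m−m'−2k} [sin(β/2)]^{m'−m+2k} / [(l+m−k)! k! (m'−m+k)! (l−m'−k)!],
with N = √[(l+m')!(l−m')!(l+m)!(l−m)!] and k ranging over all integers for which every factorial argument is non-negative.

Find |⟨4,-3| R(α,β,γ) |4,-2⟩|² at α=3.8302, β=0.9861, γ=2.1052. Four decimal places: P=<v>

D^4_{-3,-2}(3.8302,0.9861,2.1052) = e^{-i·-3·3.8302}·d^4_{-3,-2}(0.9861)·e^{-i·-2·2.1052}. Compute d first:
Half-angle: c=0.880893, s=0.473315. N=√(1·5040·2·720)=2693.993318
The bounds max(0,m−m')=1 and min(l+m,l−m')=2 give 2 terms
  k=1: (−1)^0·2693.9933/(720)·0.8809^7·0.4733^1 = +0.728916
  k=2: (−1)^1·2693.9933/(240)·0.8809^5·0.4733^3 = -0.631324
d^4_{-3,-2}(0.9861) = +0.728916 -0.631324 = +0.097592
|D^4_{-3,-2}|² = |d^4_{-3,-2}(β)|² = (+0.097592)² = 0.009524 (the z-rotation phases have unit modulus)

P=0.0095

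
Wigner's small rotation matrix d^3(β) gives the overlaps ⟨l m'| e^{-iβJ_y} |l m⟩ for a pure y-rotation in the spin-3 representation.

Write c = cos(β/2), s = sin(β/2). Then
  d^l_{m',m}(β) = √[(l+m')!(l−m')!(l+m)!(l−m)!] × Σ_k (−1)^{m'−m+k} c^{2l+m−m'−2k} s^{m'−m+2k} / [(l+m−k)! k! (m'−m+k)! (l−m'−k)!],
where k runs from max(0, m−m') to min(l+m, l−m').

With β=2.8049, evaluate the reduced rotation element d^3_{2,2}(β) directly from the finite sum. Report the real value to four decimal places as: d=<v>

d^3_{2,2}(β=2.8049) via Wigner's sum:
Half-angle: c=0.167552, s=0.985863. N=√(120·1·120·1)=120.000000
k: max(0,(2)−(2))=0 … min(3+(2),3−(2))=1
  k=0: (−1)^0·120.0000/(120)·0.1676^6·0.9859^0 = +0.000022
  k=1: (−1)^1·120.0000/(24)·0.1676^4·0.9859^2 = -0.003830
d^3_{2,2}(2.8049) = +0.000022 -0.003830 = -0.003808

d=-0.0038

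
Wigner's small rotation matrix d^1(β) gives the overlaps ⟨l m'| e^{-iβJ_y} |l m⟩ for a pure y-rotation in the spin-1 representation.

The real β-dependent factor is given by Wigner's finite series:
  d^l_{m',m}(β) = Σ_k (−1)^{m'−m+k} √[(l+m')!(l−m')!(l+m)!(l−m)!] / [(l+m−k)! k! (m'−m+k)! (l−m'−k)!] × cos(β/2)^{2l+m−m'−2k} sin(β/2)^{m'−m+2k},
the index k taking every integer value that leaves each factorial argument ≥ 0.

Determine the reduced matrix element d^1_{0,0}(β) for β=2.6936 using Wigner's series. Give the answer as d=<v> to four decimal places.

d^1_{0,0}(β=2.6936) via Wigner's sum:
Half-angle: c=0.222128, s=0.975018. N=√(1·1·1·1)=1.000000
Admissible k: 0..1 (factorial args all ≥0)
  k=0: (−1)^0·1.0000/(1)·0.2221^2·0.9750^0 = +0.049341
  k=1: (−1)^1·1.0000/(1)·0.2221^0·0.9750^2 = -0.950659
d^1_{0,0}(2.6936) = +0.049341 -0.950659 = -0.901318

d=-0.9013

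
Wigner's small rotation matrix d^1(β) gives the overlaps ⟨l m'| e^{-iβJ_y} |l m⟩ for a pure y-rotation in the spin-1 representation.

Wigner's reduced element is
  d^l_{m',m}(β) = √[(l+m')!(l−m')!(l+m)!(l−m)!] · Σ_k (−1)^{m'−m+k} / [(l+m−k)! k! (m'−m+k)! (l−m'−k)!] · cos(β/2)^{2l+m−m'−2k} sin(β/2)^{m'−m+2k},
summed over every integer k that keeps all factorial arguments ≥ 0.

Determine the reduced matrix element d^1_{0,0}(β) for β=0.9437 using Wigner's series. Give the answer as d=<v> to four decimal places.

d^1_{0,0}(β=0.9437) via Wigner's sum:
c=cos(0.9437/2)=0.890729, s=sin(0.9437/2)=0.454535; N=√[1·1·1·1]=1.000000
The bounds max(0,m−m')=0 and min(l+m,l−m')=1 give 2 terms
  k=0: (−1)^0·1.0000/(1)·0.8907^2·0.4545^0 = +0.793398
  k=1: (−1)^1·1.0000/(1)·0.8907^0·0.4545^2 = -0.206602
d^1_{0,0}(0.9437) = +0.793398 -0.206602 = +0.586796

d=0.5868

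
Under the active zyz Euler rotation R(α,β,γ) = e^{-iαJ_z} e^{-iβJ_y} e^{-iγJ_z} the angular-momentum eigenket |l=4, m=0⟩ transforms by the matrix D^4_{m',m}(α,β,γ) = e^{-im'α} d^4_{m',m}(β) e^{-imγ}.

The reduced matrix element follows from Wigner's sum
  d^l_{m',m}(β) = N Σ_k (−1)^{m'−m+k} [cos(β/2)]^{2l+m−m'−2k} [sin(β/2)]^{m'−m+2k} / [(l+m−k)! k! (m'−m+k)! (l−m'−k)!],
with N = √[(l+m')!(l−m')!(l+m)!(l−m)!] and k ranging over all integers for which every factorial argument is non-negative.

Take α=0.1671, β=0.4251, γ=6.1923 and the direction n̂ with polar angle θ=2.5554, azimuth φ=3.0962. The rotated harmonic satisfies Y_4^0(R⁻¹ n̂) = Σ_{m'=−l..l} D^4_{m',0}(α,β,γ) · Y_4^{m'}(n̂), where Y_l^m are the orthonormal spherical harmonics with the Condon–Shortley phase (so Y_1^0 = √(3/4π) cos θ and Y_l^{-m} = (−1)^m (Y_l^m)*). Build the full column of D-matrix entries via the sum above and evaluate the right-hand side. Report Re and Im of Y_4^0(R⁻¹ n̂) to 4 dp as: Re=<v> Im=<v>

Need the full column D^4_{m',0} for m'=−4..4 at α=0.1671, β=0.4251, γ=6.1923.
cos(β/2)=0.977496, sin(β/2)=0.210953
d^4_{-4,0}: single k=4 term ⇒ +0.015127;  D = +0.011872+0.009375i
d^4_{-3,0}: k∈[3..4] ⇒ +0.099128 -0.004617 = +0.094512;  D = +0.082883+0.045419i
d^4_{-2,0}: k∈[2..4] ⇒ +0.368285 -0.045740 +0.000799 = +0.323344;  D = +0.305454+0.106061i
d^4_{-1,0}: k∈[1..4] ⇒ +0.804464 -0.224802 +0.010470 -0.000081 = +0.590051;  D = +0.581832+0.098139i
d^4_{0,0}: k∈[0..4] ⇒ +0.833529 -0.621130 +0.065089 -0.001347 +0.000004 = +0.276144;  D = +0.276144+0.000000i
d^4_{1,0}: k∈[0..3] ⇒ -0.804464 +0.224802 -0.010470 +0.000081 = -0.590051;  D = -0.581832+0.098139i
d^4_{2,0}: k∈[0..2] ⇒ +0.368285 -0.045740 +0.000799 = +0.323344;  D = +0.305454-0.106061i
d^4_{3,0}: k∈[0..1] ⇒ -0.099128 +0.004617 = -0.094512;  D = -0.082883+0.045419i
d^4_{4,0}: single k=0 term ⇒ +0.015127;  D = +0.011872-0.009375i
Y_4^{m'}(θ=2.5554,φ=3.0962) and Σ D·Y over m':
  (+0.0119+0.0094i)·(+0.0408+0.0075i)  (+0.0829+0.0454i)·(+0.1749+0.0240i)  (+0.3055+0.1061i)·(+0.3933+0.0358i)  (+0.5818+0.0981i)·(+0.4046+0.0184i)  (+0.2761+0.0000i)·(-0.1019+0.0000i)  (-0.5818+0.0981i)·(-0.4046+0.0184i)  (+0.3055-0.1061i)·(+0.3933-0.0358i)  (-0.0829+0.0454i)·(-0.1749+0.0240i)  (+0.0119-0.0094i)·(+0.0408-0.0075i)
Y_4^0(R⁻¹ n̂) = +0.699423-0.000000i

Re=0.6994 Im=0.0000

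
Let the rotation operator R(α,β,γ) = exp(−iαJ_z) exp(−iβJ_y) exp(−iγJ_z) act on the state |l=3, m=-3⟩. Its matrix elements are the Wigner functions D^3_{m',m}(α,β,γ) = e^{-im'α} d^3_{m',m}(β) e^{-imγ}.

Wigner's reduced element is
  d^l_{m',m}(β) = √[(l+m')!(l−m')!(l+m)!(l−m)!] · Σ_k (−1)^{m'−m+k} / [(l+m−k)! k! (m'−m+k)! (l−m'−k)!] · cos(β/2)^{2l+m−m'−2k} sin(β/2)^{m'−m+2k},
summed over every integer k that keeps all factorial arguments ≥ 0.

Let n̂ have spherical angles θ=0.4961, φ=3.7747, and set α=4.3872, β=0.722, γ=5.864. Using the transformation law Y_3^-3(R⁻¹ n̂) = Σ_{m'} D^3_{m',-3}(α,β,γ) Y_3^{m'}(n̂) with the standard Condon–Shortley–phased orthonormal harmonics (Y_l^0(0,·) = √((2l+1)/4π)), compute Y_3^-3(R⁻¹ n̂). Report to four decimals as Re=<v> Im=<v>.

Need the full column D^3_{m',-3} for m'=−3..3 at α=4.3872, β=0.722, γ=5.864.
cos(β/2)=0.935544, sin(β/2)=0.353210
d^3_{-3,-3}: single k=0 term ⇒ +0.670480;  D = +0.528716-0.412314i
d^3_{-2,-3}: single k=0 term ⇒ -0.620054;  D = -0.205106-0.585149i
d^3_{-1,-3}: single k=0 term ⇒ +0.370142;  D = -0.370116+0.004423i
d^3_{0,-3}: single k=0 term ⇒ -0.161364;  D = -0.049723+0.153512i
d^3_{1,-3}: single k=0 term ⇒ +0.052760;  D = +0.042368+0.031442i
d^3_{2,-3}: single k=0 term ⇒ -0.012598;  D = +0.010346-0.007188i
d^3_{3,-3}: single k=0 term ⇒ +0.001942;  D = -0.000540-0.001865i
Y_3^{m'}(θ=0.4961,φ=3.7747) and Σ D·Y over m':
  (+0.5287-0.4123i)·(+0.0145+0.0426i)  (-0.2051-0.5851i)·(+0.0611-0.1943i)  (-0.3701+0.0044i)·(-0.3556+0.2610i)  (-0.0497+0.1535i)·(+0.2846+0.0000i)  (+0.0424+0.0314i)·(+0.3556+0.2610i)  (+0.0103-0.0072i)·(+0.0611+0.1943i)  (-0.0005-0.0019i)·(-0.0145+0.0426i)
Y_3^-3(R⁻¹ n̂) = +0.024312-0.010016i

Re=0.0243 Im=-0.0100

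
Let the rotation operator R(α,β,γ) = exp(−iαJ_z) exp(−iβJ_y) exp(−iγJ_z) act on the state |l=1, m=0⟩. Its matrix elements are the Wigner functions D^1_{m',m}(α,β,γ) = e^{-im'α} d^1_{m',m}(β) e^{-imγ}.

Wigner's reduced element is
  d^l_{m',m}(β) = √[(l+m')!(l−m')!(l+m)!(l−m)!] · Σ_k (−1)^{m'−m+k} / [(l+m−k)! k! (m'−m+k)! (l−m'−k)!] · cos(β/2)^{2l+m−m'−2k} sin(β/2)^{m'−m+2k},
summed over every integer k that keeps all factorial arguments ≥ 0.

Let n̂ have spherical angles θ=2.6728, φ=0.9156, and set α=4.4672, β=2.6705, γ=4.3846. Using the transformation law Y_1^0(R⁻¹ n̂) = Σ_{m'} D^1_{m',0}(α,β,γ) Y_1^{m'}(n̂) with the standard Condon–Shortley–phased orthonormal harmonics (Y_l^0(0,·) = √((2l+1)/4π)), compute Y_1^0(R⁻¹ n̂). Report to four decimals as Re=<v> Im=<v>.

Need the full column D^1_{m',0} for m'=−1..1 at α=4.4672, β=2.6705, γ=4.3846.
cos(β/2)=0.233374, sin(β/2)=0.972387
d^1_{-1,0}: single k=1 term ⇒ +0.320928;  D = -0.077902-0.311329i
d^1_{0,0}: k∈[0..1] ⇒ +0.054464 -0.945536 = -0.891073;  D = -0.891073+0.000000i
d^1_{1,0}: single k=0 term ⇒ -0.320928;  D = +0.077902-0.311329i
Y_1^{m'}(θ=2.6728,φ=0.9156) and Σ D·Y over m':
  (-0.0779-0.3113i)·(+0.0951-0.1238i)  (-0.8911+0.0000i)·(-0.4359+0.0000i)  (+0.0779-0.3113i)·(-0.0951-0.1238i)
Y_1^0(R⁻¹ n̂) = +0.296521+0.000000i

Re=0.2965 Im=0.0000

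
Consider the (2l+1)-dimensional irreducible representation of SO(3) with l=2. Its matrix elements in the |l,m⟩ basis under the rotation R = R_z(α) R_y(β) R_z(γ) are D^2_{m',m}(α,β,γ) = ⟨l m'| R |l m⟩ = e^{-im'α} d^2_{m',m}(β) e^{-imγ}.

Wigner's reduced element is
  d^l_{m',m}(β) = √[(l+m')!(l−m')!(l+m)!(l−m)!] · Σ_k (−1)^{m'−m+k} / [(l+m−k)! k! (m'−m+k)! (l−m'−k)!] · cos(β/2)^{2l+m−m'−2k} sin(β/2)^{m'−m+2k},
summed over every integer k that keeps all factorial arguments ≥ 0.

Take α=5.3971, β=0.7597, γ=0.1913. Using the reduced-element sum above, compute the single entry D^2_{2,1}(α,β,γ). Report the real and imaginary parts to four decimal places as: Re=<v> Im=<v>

Re=0.0060 Im=-0.5940

Split into d^2_{2,1}(β=0.7597) × two z-phases.
c=cos(0.7597/2)=0.928720, s=sin(0.7597/2)=0.370781; N=√[24·1·6·1]=12.000000
Admissible k: 0..0 (factorial args all ≥0)
  k=0: (−1)^1·12.0000/(6)·0.9287^3·0.3708^1 = -0.594022
d^2_{2,1}(0.7597) = -0.594022
Attach z-rotation phases: D = e^{-i(2)(5.3971)}·(-0.594022)·e^{-i(1)(0.1913)} = +0.005984-0.593992i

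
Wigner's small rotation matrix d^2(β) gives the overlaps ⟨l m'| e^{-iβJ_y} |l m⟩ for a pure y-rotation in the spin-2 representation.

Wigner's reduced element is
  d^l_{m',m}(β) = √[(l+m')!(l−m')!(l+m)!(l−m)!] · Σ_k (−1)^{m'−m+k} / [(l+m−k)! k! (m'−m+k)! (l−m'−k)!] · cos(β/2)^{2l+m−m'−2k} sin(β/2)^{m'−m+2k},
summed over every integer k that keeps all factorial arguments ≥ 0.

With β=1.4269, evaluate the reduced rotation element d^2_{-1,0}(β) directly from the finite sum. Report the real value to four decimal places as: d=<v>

d=0.1738

d^2_{-1,0}(β=1.4269) via Wigner's sum:
c=cos(1.4269/2)=0.756109, s=sin(1.4269/2)=0.654446; N=√[1·6·2·2]=4.898979
The bounds max(0,m−m')=1 and min(l+m,l−m')=2 give 2 terms
  k=1: (−1)^0·4.8990/(2)·0.7561^3·0.6544^1 = +0.692950
  k=2: (−1)^1·4.8990/(2)·0.7561^1·0.6544^3 = -0.519137
d^2_{-1,0}(1.4269) = +0.692950 -0.519137 = +0.173814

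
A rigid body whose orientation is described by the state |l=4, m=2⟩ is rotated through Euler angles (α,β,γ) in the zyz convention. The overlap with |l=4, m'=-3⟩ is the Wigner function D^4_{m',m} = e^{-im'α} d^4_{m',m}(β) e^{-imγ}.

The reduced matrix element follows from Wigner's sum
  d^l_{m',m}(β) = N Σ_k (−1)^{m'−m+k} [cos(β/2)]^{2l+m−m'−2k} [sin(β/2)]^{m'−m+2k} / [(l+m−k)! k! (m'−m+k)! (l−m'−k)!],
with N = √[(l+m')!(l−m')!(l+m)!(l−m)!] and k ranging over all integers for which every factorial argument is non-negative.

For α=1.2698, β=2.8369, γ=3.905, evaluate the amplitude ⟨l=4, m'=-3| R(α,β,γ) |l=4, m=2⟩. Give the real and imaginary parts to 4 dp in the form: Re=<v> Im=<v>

Re=0.3177 Im=-0.3683

First d^4_{-3,2}(β=2.8369), then the phase factors e^{-i(-3)α} and e^{-i(2)γ}:
Half-angle: c=0.151758, s=0.988418. N=√(1·5040·720·2)=2693.993318
k∈{5,6} keeps every argument non-negative
  k=5: (−1)^0·2693.9933/(240)·0.1518^3·0.9884^5 = +0.037012
  k=6: (−1)^1·2693.9933/(720)·0.1518^1·0.9884^7 = -0.523357
d^4_{-3,2}(2.8369) = +0.037012 -0.523357 = -0.486346
D = (-0.785181-0.619266i)·(-0.486346)·(+0.043967-0.999033i) = +0.317676-0.368258i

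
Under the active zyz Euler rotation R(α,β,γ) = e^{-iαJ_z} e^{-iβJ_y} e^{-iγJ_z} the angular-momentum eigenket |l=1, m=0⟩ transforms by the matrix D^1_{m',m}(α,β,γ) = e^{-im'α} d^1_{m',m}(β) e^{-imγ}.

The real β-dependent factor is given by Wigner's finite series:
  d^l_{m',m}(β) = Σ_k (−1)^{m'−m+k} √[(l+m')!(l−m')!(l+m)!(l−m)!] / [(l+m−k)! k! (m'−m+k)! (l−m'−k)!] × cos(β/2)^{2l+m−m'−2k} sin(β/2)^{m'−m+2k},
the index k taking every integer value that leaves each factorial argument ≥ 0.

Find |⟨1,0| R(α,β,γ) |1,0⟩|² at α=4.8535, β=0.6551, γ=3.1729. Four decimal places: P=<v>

Split into d^1_{0,0}(β=0.6551) × two z-phases.
Half-angle: c=0.946833, s=0.321724. N=√(1·1·1·1)=1.000000
k∈{0,1} keeps every argument non-negative
  k=0: (−1)^0·1.0000/(1)·0.9468^2·0.3217^0 = +0.896494
  k=1: (−1)^1·1.0000/(1)·0.9468^0·0.3217^2 = -0.103506
d^1_{0,0}(0.6551) = +0.896494 -0.103506 = +0.792987
|D^1_{0,0}|² = |d^1_{0,0}(β)|² = (+0.792987)² = 0.628828 (the z-rotation phases have unit modulus)

P=0.6288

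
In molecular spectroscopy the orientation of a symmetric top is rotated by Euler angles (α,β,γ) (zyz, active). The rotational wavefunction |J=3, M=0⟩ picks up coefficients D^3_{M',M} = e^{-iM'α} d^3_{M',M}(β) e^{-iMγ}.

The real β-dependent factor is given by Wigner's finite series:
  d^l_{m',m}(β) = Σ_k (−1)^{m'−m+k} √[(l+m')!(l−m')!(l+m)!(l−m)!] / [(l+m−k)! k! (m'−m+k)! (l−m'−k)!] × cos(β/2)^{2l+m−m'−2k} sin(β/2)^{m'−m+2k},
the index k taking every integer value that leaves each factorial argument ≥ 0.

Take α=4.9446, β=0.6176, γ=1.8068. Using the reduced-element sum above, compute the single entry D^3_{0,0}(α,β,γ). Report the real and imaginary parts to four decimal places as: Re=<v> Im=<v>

Split into d^3_{0,0}(β=0.6176) × two z-phases.
Half-angle: c=0.952699, s=0.303916. N=√(6·6·6·6)=36.000000
The bounds max(0,m−m')=0 and min(l+m,l−m')=3 give 4 terms
  k=0: (−1)^0·36.0000/(36)·0.9527^6·0.3039^0 = +0.747712
  k=1: (−1)^1·36.0000/(4)·0.9527^4·0.3039^2 = -0.684812
  k=2: (−1)^2·36.0000/(4)·0.9527^2·0.3039^4 = +0.069689
  k=3: (−1)^3·36.0000/(36)·0.9527^0·0.3039^6 = -0.000788
d^3_{0,0}(0.6176) = +0.747712 -0.684812 +0.069689 -0.000788 = +0.131801
Attach z-rotation phases: D = e^{-i(0)(4.9446)}·(+0.131801)·e^{-i(0)(1.8068)} = +0.131801+0.000000i

Re=0.1318 Im=0.0000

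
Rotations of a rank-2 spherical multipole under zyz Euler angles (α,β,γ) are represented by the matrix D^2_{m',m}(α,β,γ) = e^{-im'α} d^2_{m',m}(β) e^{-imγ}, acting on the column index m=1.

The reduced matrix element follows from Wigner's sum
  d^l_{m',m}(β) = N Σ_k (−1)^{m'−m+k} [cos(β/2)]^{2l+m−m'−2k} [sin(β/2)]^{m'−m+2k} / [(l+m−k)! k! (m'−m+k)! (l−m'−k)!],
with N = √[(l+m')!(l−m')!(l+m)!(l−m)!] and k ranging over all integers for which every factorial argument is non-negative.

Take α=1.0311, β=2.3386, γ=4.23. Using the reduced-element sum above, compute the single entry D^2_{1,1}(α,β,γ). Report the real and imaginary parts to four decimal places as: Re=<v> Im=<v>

First d^2_{1,1}(β=2.3386), then the phase factors e^{-i(1)α} and e^{-i(1)γ}:
c=cos(2.3386/2)=0.390796, s=sin(2.3386/2)=0.920477; N=√[6·1·6·1]=6.000000
The bounds max(0,m−m')=0 and min(l+m,l−m')=1 give 2 terms
  k=0: (−1)^0·6.0000/(6)·0.3908^4·0.9205^0 = +0.023324
  k=1: (−1)^1·6.0000/(2)·0.3908^2·0.9205^2 = -0.388193
d^2_{1,1}(2.3386) = +0.023324 -0.388193 = -0.364869
Attach z-rotation phases: D = e^{-i(1)(1.0311)}·(-0.364869)·e^{-i(1)(4.23)} = -0.190311-0.311306i

Re=-0.1903 Im=-0.3113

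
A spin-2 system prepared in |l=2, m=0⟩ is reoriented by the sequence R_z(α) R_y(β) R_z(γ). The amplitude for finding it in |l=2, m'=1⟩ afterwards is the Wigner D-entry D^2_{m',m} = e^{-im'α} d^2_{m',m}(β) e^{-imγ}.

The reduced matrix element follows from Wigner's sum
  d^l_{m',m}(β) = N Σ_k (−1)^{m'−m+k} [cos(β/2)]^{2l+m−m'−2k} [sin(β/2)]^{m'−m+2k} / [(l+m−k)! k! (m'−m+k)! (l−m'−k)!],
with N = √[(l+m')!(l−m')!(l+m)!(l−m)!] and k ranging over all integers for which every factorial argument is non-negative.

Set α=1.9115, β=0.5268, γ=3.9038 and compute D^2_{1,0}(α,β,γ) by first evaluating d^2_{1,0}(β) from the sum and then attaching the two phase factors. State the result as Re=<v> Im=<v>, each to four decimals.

First d^2_{1,0}(β=0.5268), then the phase factors e^{-i(1)α} and e^{-i(0)γ}:
With c≡cos(β/2)=0.965510 and s≡sin(β/2)=0.260365, N=[6·1·2·2]^{1/2}=4.898979
k∈{0,1} keeps every argument non-negative
  k=0: (−1)^1·4.8990/(2)·0.9655^3·0.2604^1 = -0.574022
  k=1: (−1)^2·4.8990/(2)·0.9655^1·0.2604^3 = +0.041743
d^2_{1,0}(0.5268) = -0.574022 +0.041743 = -0.532280
Phases: e^{-i·(1)·1.9115}=-0.334150-0.942520i, e^{-i·(0)·3.9038}=+1.000000+0.000000i ⇒ D=+0.177861+0.501684i

Re=0.1779 Im=0.5017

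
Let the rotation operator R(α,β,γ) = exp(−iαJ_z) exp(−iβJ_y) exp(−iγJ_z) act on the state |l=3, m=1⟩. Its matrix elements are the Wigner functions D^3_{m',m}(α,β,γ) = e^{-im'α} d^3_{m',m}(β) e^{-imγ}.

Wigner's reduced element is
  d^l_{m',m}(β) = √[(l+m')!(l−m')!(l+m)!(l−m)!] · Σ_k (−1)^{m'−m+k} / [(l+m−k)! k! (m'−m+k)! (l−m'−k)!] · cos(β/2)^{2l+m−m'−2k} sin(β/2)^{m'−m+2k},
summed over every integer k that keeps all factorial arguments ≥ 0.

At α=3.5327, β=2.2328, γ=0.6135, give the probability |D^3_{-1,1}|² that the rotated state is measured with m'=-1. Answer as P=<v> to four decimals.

D^3_{-1,1}(3.5327,2.2328,0.6135) = e^{-i·-1·3.5327}·d^3_{-1,1}(2.2328)·e^{-i·1·0.6135}. Compute d first:
c=cos(2.2328/2)=0.438920, s=sin(2.2328/2)=0.898526; N=√[2·24·24·2]=48.000000
Admissible k: 2..4 (factorial args all ≥0)
  k=2: (−1)^0·48.0000/(8)·0.4389^4·0.8985^2 = +0.179785
  k=3: (−1)^1·48.0000/(6)·0.4389^2·0.8985^4 = -1.004578
  k=4: (−1)^2·48.0000/(48)·0.4389^0·0.8985^6 = +0.526241
d^3_{-1,1}(2.2328) = +0.179785 -1.004578 +0.526241 = -0.298552
|D^3_{-1,1}|² = |d^3_{-1,1}(β)|² = (-0.298552)² = 0.089133 (the z-rotation phases have unit modulus)

P=0.0891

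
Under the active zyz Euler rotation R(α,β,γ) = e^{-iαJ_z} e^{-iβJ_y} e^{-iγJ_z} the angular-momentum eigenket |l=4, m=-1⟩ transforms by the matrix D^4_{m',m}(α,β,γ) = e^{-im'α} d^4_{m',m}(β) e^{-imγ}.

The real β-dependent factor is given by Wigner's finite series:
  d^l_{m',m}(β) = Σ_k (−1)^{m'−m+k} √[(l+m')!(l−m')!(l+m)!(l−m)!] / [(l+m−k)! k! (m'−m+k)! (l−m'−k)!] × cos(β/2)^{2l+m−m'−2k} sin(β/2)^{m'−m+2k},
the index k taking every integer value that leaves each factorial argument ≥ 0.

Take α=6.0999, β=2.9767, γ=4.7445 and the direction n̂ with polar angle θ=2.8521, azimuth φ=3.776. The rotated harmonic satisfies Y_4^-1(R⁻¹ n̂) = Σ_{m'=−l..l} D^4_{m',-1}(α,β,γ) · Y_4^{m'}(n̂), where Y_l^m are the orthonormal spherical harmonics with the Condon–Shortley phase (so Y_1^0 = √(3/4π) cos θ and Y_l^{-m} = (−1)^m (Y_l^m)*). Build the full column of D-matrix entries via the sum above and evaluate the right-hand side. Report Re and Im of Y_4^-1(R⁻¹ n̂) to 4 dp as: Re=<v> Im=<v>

Re=0.2692 Im=-0.4209

Need the full column D^4_{m',-1} for m'=−4..4 at α=6.0999, β=2.9767, γ=4.7445.
cos(β/2)=0.082353, sin(β/2)=0.996603
d^4_{-4,-1}: single k=3 term ⇒ +0.000028;  D = -0.000018-0.000021i
d^4_{-3,-1}: k∈[2..3] ⇒ +0.000002 -0.000600 = -0.000598;  D = +0.000296+0.000519i
d^4_{-2,-1}: k∈[1..3] ⇒ +0.000000 -0.000080 +0.007765 = +0.007686;  D = -0.002523-0.007260i
d^4_{-1,-1}: k∈[0..3] ⇒ +0.000000 -0.000005 +0.001361 -0.066450 = -0.065093;  D = +0.009803+0.064351i
d^4_{0,-1}: k∈[0..3] ⇒ -0.000000 +0.000101 -0.014734 +0.359625 = +0.344992;  D = +0.011076-0.344814i
d^4_{1,-1}: k∈[0..3] ⇒ +0.000003 -0.001361 +0.099674 -0.973147 = -0.874830;  D = -0.186982+0.854615i
d^4_{2,-1}: k∈[0..2] ⇒ -0.000053 +0.011648 -0.341170 = -0.329575;  D = -0.127942+0.303728i
d^4_{3,-1}: k∈[0..1] ⇒ +0.000600 -0.052743 = -0.052142;  D = -0.028661+0.043559i
d^4_{4,-1}: single k=0 term ⇒ -0.004109;  D = -0.002846+0.002963i
Y_4^{m'}(θ=2.8521,φ=3.776) and Σ D·Y over m':
  (-0.0000-0.0000i)·(-0.0024-0.0017i)  (+0.0003+0.0005i)·(-0.0091-0.0264i)  (-0.0025-0.0073i)·(+0.0440-0.1413i)  (+0.0098+0.0644i)·(+0.3575-0.2631i)  (+0.0111-0.3448i)·(+0.5260+0.0000i)  (-0.1870+0.8546i)·(-0.3575-0.2631i)  (-0.1279+0.3037i)·(+0.0440+0.1413i)  (-0.0287+0.0436i)·(+0.0091-0.0264i)  (-0.0028+0.0030i)·(-0.0024+0.0017i)
Y_4^-1(R⁻¹ n̂) = +0.269166-0.420854i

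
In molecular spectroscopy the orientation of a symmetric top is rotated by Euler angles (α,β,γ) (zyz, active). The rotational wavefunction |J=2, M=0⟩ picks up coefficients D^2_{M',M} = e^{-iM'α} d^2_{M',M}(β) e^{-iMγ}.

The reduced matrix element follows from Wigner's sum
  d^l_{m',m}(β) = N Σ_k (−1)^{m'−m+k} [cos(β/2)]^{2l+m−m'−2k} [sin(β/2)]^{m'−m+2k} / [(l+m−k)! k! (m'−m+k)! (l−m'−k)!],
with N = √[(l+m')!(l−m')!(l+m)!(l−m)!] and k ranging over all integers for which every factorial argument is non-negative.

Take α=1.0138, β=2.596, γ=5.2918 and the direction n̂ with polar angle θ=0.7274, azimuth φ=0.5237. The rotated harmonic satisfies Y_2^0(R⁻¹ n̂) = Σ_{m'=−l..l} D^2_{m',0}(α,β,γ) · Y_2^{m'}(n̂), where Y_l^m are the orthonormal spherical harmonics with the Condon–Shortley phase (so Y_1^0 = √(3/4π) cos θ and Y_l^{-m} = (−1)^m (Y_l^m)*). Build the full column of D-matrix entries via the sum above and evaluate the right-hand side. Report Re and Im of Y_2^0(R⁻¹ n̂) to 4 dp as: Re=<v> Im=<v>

Need the full column D^2_{m',0} for m'=−2..2 at α=1.0138, β=2.596, γ=5.2918.
cos(β/2)=0.269425, sin(β/2)=0.963021
d^2_{-2,0}: single k=2 term ⇒ +0.164901;  D = -0.072735+0.147994i
d^2_{-1,0}: k∈[1..2] ⇒ +0.046135 -0.589416 = -0.543281;  D = -0.287200-0.461163i
d^2_{0,0}: k∈[0..2] ⇒ +0.005269 -0.269283 +0.860089 = +0.596076;  D = +0.596076+0.000000i
d^2_{1,0}: k∈[0..1] ⇒ -0.046135 +0.589416 = +0.543281;  D = +0.287200-0.461163i
d^2_{2,0}: single k=0 term ⇒ +0.164901;  D = -0.072735-0.147994i
Y_2^{m'}(θ=0.7274,φ=0.5237) and Σ D·Y over m':
  (-0.0727+0.1480i)·(+0.0854-0.1479i)  (-0.2872-0.4612i)·(+0.3323-0.1919i)  (+0.5961+0.0000i)·(+0.2124+0.0000i)  (+0.2872-0.4612i)·(-0.3323-0.1919i)  (-0.0727-0.1480i)·(+0.0854+0.1479i)
Y_2^0(R⁻¹ n̂) = -0.209816-0.000000i

Re=-0.2098 Im=0.0000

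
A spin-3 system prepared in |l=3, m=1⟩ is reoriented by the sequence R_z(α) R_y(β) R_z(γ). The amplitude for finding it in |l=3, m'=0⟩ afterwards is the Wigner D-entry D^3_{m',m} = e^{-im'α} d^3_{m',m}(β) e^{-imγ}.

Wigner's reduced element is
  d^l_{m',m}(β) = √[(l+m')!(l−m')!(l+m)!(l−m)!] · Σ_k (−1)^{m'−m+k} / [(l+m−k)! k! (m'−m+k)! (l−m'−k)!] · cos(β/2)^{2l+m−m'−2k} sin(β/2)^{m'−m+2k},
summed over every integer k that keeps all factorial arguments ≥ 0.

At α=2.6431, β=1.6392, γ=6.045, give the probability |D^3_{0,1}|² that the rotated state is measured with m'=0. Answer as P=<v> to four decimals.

P=0.1780

Split into d^3_{0,1}(β=1.6392) × two z-phases.
Half-angle: c=0.682514, s=0.730873. N=√(6·6·24·2)=41.569219
The bounds max(0,m−m')=1 and min(l+m,l−m')=3 give 3 terms
  k=1: (−1)^0·41.5692/(12)·0.6825^5·0.7309^1 = +0.374964
  k=2: (−1)^1·41.5692/(4)·0.6825^3·0.7309^3 = -1.289946
  k=3: (−1)^2·41.5692/(12)·0.6825^1·0.7309^5 = +0.493073
d^3_{0,1}(1.6392) = +0.374964 -1.289946 +0.493073 = -0.421909
|D^3_{0,1}|² = |d^3_{0,1}(β)|² = (-0.421909)² = 0.178007 (the z-rotation phases have unit modulus)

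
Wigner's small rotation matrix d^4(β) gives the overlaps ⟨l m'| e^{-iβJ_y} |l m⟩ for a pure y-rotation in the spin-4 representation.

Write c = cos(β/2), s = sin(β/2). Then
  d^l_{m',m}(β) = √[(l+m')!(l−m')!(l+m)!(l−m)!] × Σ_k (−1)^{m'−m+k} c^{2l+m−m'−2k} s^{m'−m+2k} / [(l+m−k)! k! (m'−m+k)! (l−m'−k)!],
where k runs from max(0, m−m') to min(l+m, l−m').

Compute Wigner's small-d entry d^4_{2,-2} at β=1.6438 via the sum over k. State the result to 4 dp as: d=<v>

d^4_{2,-2}(β=1.6438) via Wigner's sum:
c=cos(1.6438/2)=0.680831, s=sin(1.6438/2)=0.732441; N=√[720·2·2·720]=1440.000000
k: max(0,(-2)−(2))=0 … min(4+(-2),4−(2))=2
  k=0: (−1)^4·1440.0000/(96)·0.6808^4·0.7324^4 = +0.927551
  k=1: (−1)^5·1440.0000/(120)·0.6808^2·0.7324^6 = -0.858805
  k=2: (−1)^6·1440.0000/(1440)·0.6808^0·0.7324^8 = +0.082829
d^4_{2,-2}(1.6438) = +0.927551 -0.858805 +0.082829 = +0.151575

d=0.1516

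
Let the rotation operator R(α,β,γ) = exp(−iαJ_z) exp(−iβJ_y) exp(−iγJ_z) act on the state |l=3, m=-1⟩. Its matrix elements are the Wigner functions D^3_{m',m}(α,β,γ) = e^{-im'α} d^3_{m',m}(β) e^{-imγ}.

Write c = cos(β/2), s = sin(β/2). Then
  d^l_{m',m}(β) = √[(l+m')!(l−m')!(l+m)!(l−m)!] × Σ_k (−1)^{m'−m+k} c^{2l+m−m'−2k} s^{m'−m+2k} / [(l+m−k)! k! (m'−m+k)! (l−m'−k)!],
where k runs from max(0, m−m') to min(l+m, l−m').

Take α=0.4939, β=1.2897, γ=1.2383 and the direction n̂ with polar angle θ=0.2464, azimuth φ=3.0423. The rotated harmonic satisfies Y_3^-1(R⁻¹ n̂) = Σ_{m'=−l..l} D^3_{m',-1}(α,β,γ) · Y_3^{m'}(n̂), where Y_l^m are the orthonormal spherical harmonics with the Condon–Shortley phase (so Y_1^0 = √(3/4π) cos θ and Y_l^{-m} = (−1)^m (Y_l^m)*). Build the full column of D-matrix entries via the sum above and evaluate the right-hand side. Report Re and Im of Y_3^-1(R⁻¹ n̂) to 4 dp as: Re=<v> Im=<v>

Need the full column D^3_{m',-1} for m'=−3..3 at α=0.4939, β=1.2897, γ=1.2383.
cos(β/2)=0.799190, sin(β/2)=0.601079
d^3_{-3,-1}: single k=2 term ⇒ +0.570832;  D = -0.520849+0.233592i
d^3_{-2,-1}: k∈[1..2] ⇒ +0.619700 -0.701090 = -0.081390;  D = +0.049599-0.064531i
d^3_{-1,-1}: k∈[0..2] ⇒ +0.260555 -1.179105 +0.500237 = -0.418312;  D = +0.067224-0.412875i
d^3_{0,-1}: k∈[0..2] ⇒ -0.678847 +1.152008 -0.217219 = +0.255943;  D = +0.083541+0.241925i
d^3_{1,-1}: k∈[0..2] ⇒ +0.884329 -0.666983 +0.047161 = +0.264507;  D = +0.194543+0.179212i
d^3_{2,-1}: k∈[0..1] ⇒ -0.701090 +0.198292 = -0.502797;  D = -0.487104-0.124638i
d^3_{3,-1}: single k=0 term ⇒ +0.322902;  D = +0.313384-0.077821i
Y_3^{m'}(θ=0.2464,φ=3.0423) and Σ D·Y over m':
  (-0.5208+0.2336i)·(-0.0058-0.0018i)  (+0.0496-0.0645i)·(+0.0578+0.0116i)  (+0.0672-0.4129i)·(-0.2904-0.0289i)  (+0.0835+0.2419i)·(+0.6162+0.0000i)  (+0.1945+0.1792i)·(+0.2904-0.0289i)  (-0.4871-0.1246i)·(+0.0578-0.0116i)  (+0.3134-0.0778i)·(+0.0058-0.0018i)
Y_3^-1(R⁻¹ n̂) = +0.060806+0.307322i

Re=0.0608 Im=0.3073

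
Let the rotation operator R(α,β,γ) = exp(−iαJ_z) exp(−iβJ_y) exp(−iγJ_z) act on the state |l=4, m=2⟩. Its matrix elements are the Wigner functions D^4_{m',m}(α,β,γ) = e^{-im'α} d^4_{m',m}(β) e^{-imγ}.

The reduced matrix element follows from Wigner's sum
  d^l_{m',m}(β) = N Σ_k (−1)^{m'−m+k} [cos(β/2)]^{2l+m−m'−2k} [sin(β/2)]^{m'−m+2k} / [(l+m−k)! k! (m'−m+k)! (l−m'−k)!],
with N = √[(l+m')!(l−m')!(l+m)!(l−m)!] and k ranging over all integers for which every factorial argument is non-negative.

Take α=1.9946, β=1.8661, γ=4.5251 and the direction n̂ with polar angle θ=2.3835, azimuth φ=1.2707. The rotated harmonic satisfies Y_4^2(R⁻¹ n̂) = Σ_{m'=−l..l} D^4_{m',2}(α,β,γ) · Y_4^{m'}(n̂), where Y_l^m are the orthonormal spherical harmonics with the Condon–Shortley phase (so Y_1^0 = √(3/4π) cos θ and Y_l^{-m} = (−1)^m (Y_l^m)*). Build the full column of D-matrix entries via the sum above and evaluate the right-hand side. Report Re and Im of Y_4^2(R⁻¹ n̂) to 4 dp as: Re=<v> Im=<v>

Need the full column D^4_{m',2} for m'=−4..4 at α=1.9946, β=1.8661, γ=4.5251.
cos(β/2)=0.595386, sin(β/2)=0.803440
d^4_{-4,2}: single k=6 term ⇒ +0.504541;  D = +0.241445-0.443019i
d^4_{-3,2}: k∈[5..6] ⇒ +0.793136 -0.481433 = +0.311704;  D = -0.310823-0.023416i
d^4_{-2,2}: k∈[4..6] ⇒ +0.785415 -1.144190 +0.173630 = -0.185144;  D = -0.063244-0.174008i
d^4_{-1,2}: k∈[3..5] ⇒ +0.548743 -1.498887 +0.545893 = -0.404251;  D = -0.289536+0.282113i
d^4_{0,2}: k∈[2..4] ⇒ +0.272785 -1.324641 +0.904562 = -0.147294;  D = +0.137081+0.053892i
d^4_{1,2}: k∈[1..3] ⇒ +0.090403 -0.823114 +0.999258 = +0.266547;  D = +0.013116+0.266224i
d^4_{2,2}: k∈[0..2] ⇒ +0.015790 -0.345049 +0.785415 = +0.456157;  D = +0.406067-0.207818i
d^4_{3,2}: k∈[0..1] ⇒ -0.079728 +0.435551 = +0.355823;  D = -0.278024-0.222065i
d^4_{4,2}: single k=0 term ⇒ +0.152152;  D = -0.037667+0.147416i
Y_4^{m'}(θ=2.3835,φ=1.2707) and Σ D·Y over m':
  (+0.2414-0.4430i)·(+0.0358+0.0922i)  (-0.3108-0.0234i)·(+0.2314-0.1836i)  (-0.0632-0.1740i)·(-0.3512-0.2403i)  (-0.2895+0.2821i)·(-0.0482+0.1559i)  (+0.1371+0.0539i)·(-0.3266+0.0000i)  (+0.0131+0.2662i)·(+0.0482+0.1559i)  (+0.4061-0.2078i)·(-0.3512+0.2403i)  (-0.2780-0.2221i)·(-0.2314-0.1836i)  (-0.0377+0.1474i)·(+0.0358-0.0922i)
Y_4^2(R⁻¹ n̂) = -0.218860+0.354621i

Re=-0.2189 Im=0.3546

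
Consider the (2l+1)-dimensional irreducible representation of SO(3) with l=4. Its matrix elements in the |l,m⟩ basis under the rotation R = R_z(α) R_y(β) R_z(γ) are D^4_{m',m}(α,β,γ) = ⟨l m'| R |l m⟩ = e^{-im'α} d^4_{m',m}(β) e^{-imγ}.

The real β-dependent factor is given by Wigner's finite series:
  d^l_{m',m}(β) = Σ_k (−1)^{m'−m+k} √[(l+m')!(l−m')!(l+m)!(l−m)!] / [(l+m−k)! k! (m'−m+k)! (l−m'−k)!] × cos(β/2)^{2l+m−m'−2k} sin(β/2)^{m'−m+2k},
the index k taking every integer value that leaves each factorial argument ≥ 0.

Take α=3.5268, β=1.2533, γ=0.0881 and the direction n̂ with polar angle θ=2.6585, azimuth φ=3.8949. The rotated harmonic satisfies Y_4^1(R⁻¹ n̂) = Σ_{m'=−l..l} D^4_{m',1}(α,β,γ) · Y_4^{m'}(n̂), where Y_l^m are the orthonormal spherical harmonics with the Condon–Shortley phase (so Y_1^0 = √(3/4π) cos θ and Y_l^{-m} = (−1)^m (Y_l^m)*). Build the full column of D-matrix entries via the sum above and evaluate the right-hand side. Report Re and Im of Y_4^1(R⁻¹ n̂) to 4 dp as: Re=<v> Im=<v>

Re=0.1815 Im=0.0148

Need the full column D^4_{m',1} for m'=−4..4 at α=3.5268, β=1.2533, γ=0.0881.
cos(β/2)=0.809997, sin(β/2)=0.586435
d^4_{-4,1}: single k=5 term ⇒ +0.275830;  D = +0.032491+0.273910i
d^4_{-3,1}: k∈[4..5] ⇒ +0.673488 -0.211814 = +0.461675;  D = -0.222664-0.404431i
d^4_{-2,1}: k∈[3..5] ⇒ +0.994465 -0.781904 +0.081970 = +0.294531;  D = +0.228590+0.185729i
d^4_{-1,1}: k∈[2..5] ⇒ +0.971266 -1.527328 +0.400290 -0.013988 = -0.169759;  D = +0.162322+0.049698i
d^4_{0,1}: k∈[1..4] ⇒ +0.599953 -1.886865 +0.989040 -0.086404 = -0.384278;  D = -0.382787+0.033811i
d^4_{1,1}: k∈[0..3] ⇒ +0.185296 -1.456899 +1.527328 -0.266860 = -0.011136;  D = +0.009912-0.005076i
d^4_{2,1}: k∈[0..2] ⇒ -0.569165 +1.491698 -0.521270 = +0.401263;  D = +0.262251-0.303705i
d^4_{3,1}: k∈[0..1] ⇒ +0.770919 -0.673488 = +0.097430;  D = -0.031302+0.092265i
d^4_{4,1}: single k=0 term ⇒ -0.526222;  D = +0.030574+0.525333i
Y_4^{m'}(θ=2.6585,φ=3.8949) and Σ D·Y over m':
  (+0.0325+0.2739i)·(-0.0204-0.0026i)  (-0.2227-0.4044i)·(-0.0706-0.0857i)  (+0.2286+0.1857i)·(+0.0208-0.3234i)  (+0.1623+0.0497i)·(+0.3534-0.3314i)  (-0.3828+0.0338i)·(+0.1056+0.0000i)  (+0.0099-0.0051i)·(-0.3534-0.3314i)  (+0.2623-0.3037i)·(+0.0208+0.3234i)  (-0.0313+0.0923i)·(+0.0706-0.0857i)  (+0.0306+0.5253i)·(-0.0204+0.0026i)
Y_4^1(R⁻¹ n̂) = +0.181505+0.014810i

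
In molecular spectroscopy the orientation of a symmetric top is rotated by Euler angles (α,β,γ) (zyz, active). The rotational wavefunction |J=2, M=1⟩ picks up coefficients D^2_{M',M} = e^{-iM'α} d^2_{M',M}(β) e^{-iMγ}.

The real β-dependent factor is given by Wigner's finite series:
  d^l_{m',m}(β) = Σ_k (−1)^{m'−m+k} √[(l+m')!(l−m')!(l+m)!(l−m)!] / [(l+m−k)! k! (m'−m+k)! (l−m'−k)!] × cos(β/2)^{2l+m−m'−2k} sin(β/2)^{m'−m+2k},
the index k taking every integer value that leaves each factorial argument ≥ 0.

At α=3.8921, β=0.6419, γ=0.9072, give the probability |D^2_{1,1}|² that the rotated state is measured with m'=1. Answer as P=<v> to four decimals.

Split into d^2_{1,1}(β=0.6419) × two z-phases.
With c≡cos(β/2)=0.948936 and s≡sin(β/2)=0.315468, N=[6·1·6·1]^{1/2}=6.000000
k∈{0,1} keeps every argument non-negative
  k=0: (−1)^0·6.0000/(6)·0.9489^4·0.3155^0 = +0.810864
  k=1: (−1)^1·6.0000/(2)·0.9489^2·0.3155^2 = -0.268848
d^2_{1,1}(0.6419) = +0.810864 -0.268848 = +0.542016
|D^2_{1,1}|² = |d^2_{1,1}(β)|² = (+0.542016)² = 0.293782 (the z-rotation phases have unit modulus)

P=0.2938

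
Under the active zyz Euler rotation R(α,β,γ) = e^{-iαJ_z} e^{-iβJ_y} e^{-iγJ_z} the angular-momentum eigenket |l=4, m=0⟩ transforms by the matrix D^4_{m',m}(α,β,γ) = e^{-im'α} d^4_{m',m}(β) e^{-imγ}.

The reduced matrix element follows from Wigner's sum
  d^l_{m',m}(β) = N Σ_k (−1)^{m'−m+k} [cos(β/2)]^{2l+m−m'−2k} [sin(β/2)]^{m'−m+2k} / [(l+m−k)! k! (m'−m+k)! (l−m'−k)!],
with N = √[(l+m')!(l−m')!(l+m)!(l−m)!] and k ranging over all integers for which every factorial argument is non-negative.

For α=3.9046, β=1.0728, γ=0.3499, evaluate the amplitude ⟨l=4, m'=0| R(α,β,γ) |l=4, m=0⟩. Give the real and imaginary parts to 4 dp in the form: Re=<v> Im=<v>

Re=-0.2529 Im=0.0000

Split into d^4_{0,0}(β=1.0728) × two z-phases.
Half-angle: c=0.859554, s=0.511045. N=√(24·24·24·24)=576.000000
k∈{0,1,2,3,4} keeps every argument non-negative
  k=0: (−1)^0·576.0000/(576)·0.8596^8·0.5110^0 = +0.297979
  k=1: (−1)^1·576.0000/(36)·0.8596^6·0.5110^2 = -1.685300
  k=2: (−1)^2·576.0000/(16)·0.8596^4·0.5110^4 = +1.340391
  k=3: (−1)^3·576.0000/(36)·0.8596^2·0.5110^6 = -0.210582
  k=4: (−1)^4·576.0000/(576)·0.8596^0·0.5110^8 = +0.004652
d^4_{0,0}(1.0728) = +0.297979 -1.685300 +1.340391 -0.210582 +0.004652 = -0.252859
D = (+1.000000+0.000000i)·(-0.252859)·(+1.000000+0.000000i) = -0.252859+0.000000i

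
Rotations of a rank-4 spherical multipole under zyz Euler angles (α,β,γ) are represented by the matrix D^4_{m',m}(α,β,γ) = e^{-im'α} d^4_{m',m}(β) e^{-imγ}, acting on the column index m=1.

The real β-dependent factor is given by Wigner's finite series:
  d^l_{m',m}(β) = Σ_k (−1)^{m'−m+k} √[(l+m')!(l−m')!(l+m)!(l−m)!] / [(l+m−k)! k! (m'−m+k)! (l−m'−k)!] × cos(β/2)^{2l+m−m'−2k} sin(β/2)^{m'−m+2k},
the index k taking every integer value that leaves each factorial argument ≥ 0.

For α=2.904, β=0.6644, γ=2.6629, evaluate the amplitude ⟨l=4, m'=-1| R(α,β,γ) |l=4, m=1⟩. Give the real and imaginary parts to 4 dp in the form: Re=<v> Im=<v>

Re=0.4894 Im=0.1203

Split into d^4_{-1,1}(β=0.6644) × two z-phases.
With c≡cos(β/2)=0.945327 and s≡sin(β/2)=0.326124, N=[6·120·120·6]^{1/2}=720.000000
Admissible k: 2..5 (factorial args all ≥0)
  k=2: (−1)^0·720.0000/(72)·0.9453^6·0.3261^2 = +0.759027
  k=3: (−1)^1·720.0000/(24)·0.9453^4·0.3261^4 = -0.271006
  k=4: (−1)^2·720.0000/(48)·0.9453^2·0.3261^6 = +0.016127
  k=5: (−1)^3·720.0000/(720)·0.9453^0·0.3261^8 = -0.000128
d^4_{-1,1}(0.6644) = +0.759027 -0.271006 +0.016127 -0.000128 = +0.504020
D = (-0.971907+0.235364i)·(+0.504020)·(-0.887598-0.460619i) = +0.489442+0.120345i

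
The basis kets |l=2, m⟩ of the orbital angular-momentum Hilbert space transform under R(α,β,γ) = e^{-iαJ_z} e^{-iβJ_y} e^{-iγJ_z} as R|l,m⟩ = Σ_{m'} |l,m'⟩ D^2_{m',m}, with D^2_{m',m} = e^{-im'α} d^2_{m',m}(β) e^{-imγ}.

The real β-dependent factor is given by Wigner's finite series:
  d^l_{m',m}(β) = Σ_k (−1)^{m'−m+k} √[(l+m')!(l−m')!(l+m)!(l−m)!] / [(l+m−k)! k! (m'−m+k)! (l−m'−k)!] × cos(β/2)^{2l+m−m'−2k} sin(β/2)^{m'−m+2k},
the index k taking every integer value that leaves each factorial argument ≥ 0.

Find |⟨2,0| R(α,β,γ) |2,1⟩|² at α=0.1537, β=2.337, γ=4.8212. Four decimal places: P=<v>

P=0.3744

D^2_{0,1}(0.1537,2.337,4.8212) = e^{-i·0·0.1537}·d^2_{0,1}(2.337)·e^{-i·1·4.8212}. Compute d first:
c=cos(2.337/2)=0.391532, s=sin(2.337/2)=0.920164; N=√[2·2·6·1]=4.898979
k: max(0,(1)−(0))=1 … min(2+(1),2−(0))=2
  k=1: (−1)^0·4.8990/(2)·0.3915^3·0.9202^1 = +0.135283
  k=2: (−1)^1·4.8990/(2)·0.3915^1·0.9202^3 = -0.747205
d^2_{0,1}(2.337) = +0.135283 -0.747205 = -0.611921
|D^2_{0,1}|² = |d^2_{0,1}(β)|² = (-0.611921)² = 0.374448 (the z-rotation phases have unit modulus)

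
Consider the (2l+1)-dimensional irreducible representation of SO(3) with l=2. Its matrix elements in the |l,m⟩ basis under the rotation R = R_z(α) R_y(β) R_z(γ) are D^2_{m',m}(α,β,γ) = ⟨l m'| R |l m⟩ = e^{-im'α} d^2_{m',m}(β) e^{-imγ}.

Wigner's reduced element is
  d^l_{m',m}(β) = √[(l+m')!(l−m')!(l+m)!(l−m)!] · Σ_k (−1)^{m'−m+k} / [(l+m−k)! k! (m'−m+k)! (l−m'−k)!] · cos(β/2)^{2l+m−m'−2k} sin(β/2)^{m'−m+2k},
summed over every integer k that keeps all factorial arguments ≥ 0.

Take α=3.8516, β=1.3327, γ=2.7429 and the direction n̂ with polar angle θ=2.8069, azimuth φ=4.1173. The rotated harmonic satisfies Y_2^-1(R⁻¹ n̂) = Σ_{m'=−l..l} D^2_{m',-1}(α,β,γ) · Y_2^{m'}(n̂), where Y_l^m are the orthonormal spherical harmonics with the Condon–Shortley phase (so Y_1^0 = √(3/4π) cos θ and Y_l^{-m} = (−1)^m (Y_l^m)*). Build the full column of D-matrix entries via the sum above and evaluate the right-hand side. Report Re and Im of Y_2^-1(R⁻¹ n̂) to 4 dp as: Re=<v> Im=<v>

Re=-0.0580 Im=0.0306

Need the full column D^2_{m',-1} for m'=−2..2 at α=3.8516, β=1.3327, γ=2.7429.
cos(β/2)=0.786083, sin(β/2)=0.618121
d^2_{-2,-1}: single k=1 term ⇒ +0.600494;  D = -0.313601-0.512101i
d^2_{-1,-1}: k∈[0..1] ⇒ +0.381833 -0.708280 = -0.326447;  D = -0.310755-0.099994i
d^2_{0,-1}: k∈[0..1] ⇒ -0.735452 +0.454741 = -0.280711;  D = +0.258694-0.108976i
d^2_{1,-1}: k∈[0..1] ⇒ +0.708280 -0.145980 = +0.562300;  D = +0.250688-0.503326i
d^2_{2,-1}: single k=0 term ⇒ -0.371295;  D = -0.091108-0.359943i
Y_2^{m'}(θ=2.8069,φ=4.1173) and Σ D·Y over m':
  (-0.3136-0.5121i)·(-0.0155-0.0387i)  (-0.3108-0.1000i)·(+0.1344-0.1985i)  (+0.2587-0.1090i)·(+0.5287+0.0000i)  (+0.2507-0.5033i)·(-0.1344-0.1985i)  (-0.0911-0.3599i)·(-0.0155+0.0387i)
Y_2^-1(R⁻¹ n̂) = -0.058037+0.030612i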